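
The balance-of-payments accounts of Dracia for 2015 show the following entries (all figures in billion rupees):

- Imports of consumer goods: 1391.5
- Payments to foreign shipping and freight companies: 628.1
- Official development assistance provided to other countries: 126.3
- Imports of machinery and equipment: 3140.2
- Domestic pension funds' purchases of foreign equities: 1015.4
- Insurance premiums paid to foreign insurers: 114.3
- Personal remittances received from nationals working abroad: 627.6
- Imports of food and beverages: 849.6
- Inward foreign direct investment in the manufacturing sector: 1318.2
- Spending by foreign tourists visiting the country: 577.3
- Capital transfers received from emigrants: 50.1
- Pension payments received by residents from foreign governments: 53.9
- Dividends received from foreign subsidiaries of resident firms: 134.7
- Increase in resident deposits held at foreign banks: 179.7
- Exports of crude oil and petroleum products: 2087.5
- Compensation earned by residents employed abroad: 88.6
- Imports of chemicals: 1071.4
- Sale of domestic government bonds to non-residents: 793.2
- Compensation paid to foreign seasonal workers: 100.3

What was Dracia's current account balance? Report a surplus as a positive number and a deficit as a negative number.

-3852.1

Goods: -3140.2 - 1071.4 - 849.6 + 2087.5 - 1391.5 = -4365.2
Services: 577.3 - 628.1 - 114.3 = -165.1
Primary income: 134.7 + 88.6 - 100.3 = 123.0
Secondary income: -126.3 + 627.6 + 53.9 = 555.2
Current account = (-4365.2) + (-165.1) + 123.0 + 555.2 = -3852.1
(Excluded from the current account — financial account: domestic pension funds' purchases of foreign equities 1015.4, inward foreign direct investment in the manufacturing sector 1318.2, increase in resident deposits held at foreign banks 179.7, sale of domestic government bonds to non-residents 793.2; capital account: capital transfers received from emigrants 50.1.)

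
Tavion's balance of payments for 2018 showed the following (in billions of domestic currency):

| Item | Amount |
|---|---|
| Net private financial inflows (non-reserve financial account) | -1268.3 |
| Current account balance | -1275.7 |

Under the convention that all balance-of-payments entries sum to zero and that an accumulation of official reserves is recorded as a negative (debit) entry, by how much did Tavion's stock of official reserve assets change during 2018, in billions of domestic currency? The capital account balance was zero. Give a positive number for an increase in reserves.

-2544.0

Official reserve transactions balance = -((-1275.7) + (-1268.3)) = 2544.0
An accumulation of reserves is recorded as a debit (negative entry), so the change in the stock of reserves is the negative of that balance.
Change in official reserves = -(2544.0) = -2544.0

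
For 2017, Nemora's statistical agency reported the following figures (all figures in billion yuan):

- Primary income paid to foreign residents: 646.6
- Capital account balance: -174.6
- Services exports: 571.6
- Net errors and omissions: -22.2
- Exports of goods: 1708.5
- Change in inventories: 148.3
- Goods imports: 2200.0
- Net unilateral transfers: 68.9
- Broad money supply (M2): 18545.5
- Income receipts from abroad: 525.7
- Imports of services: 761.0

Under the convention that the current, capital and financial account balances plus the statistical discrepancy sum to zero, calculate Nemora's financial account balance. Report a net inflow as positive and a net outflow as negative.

Goods balance = 1708.5 - 2200.0 = -491.5
Services balance = 571.6 - 761.0 = -189.4
Trade balance (goods + services) = -491.5 + (-189.4) = -680.9
Net primary income = 525.7 - 646.6 = -120.9
Net secondary income = 68.9
Current account = -680.9 + (-120.9) + 68.9 = -732.9
Financial account = -(-732.9 + (-174.6) + (-22.2)) = 929.7

929.7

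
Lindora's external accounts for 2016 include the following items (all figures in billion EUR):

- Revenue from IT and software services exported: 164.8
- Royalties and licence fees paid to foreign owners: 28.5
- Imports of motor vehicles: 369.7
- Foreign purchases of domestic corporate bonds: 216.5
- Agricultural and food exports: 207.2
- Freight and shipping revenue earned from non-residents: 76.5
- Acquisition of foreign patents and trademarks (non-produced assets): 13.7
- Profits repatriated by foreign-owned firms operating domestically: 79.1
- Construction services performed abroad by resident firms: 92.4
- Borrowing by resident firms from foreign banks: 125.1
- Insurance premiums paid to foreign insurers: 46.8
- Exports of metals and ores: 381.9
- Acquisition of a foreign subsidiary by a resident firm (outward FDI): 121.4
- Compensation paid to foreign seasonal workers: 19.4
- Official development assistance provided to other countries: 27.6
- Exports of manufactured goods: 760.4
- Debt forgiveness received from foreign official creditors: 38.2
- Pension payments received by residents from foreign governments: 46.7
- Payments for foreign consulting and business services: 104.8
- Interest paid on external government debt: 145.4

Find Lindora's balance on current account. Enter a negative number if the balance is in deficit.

Goods: 207.2 - 369.7 + 381.9 + 760.4 = 979.8
Services: -28.5 - 104.8 + 164.8 + 92.4 + 76.5 - 46.8 = 153.6
Primary income: -79.1 - 19.4 - 145.4 = -243.9
Secondary income: 46.7 - 27.6 = 19.1
Current account = 979.8 + 153.6 + (-243.9) + 19.1 = 908.6
(Excluded from the current account — financial account: foreign purchases of domestic corporate bonds 216.5, borrowing by resident firms from foreign banks 125.1, acquisition of a foreign subsidiary by a resident firm (outward FDI) 121.4; capital account: acquisition of foreign patents and trademarks (non-produced assets) 13.7, debt forgiveness received from foreign official creditors 38.2.)

908.6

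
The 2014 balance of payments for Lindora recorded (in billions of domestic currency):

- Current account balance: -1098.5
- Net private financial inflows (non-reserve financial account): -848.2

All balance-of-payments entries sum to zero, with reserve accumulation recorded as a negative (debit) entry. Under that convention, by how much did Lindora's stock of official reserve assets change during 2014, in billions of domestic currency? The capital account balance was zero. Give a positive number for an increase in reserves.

Official reserve transactions balance = -((-1098.5) + (-848.2)) = 1946.7
An accumulation of reserves is recorded as a debit (negative entry), so the change in the stock of reserves is the negative of that balance.
Change in official reserves = -(1946.7) = -1946.7

-1946.7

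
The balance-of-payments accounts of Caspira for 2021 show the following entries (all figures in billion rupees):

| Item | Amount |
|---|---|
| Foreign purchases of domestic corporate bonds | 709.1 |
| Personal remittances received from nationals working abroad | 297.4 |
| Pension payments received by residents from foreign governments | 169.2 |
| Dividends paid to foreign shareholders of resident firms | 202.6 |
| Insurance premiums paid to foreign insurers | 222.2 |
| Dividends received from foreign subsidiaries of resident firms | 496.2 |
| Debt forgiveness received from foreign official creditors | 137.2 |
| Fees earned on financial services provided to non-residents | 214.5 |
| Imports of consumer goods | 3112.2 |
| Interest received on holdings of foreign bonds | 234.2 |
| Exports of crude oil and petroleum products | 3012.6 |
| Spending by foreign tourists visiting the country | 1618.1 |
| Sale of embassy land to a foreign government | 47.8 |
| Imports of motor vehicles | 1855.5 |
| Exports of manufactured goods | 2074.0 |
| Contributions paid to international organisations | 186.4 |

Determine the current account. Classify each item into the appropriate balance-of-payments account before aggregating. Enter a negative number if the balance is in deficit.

Goods: 2074.0 - 1855.5 + 3012.6 - 3112.2 = 118.9
Services: -222.2 + 1618.1 + 214.5 = 1610.4
Primary income: 496.2 + 234.2 - 202.6 = 527.8
Secondary income: -186.4 + 169.2 + 297.4 = 280.2
Current account = 118.9 + 1610.4 + 527.8 + 280.2 = 2537.3
(Excluded from the current account — financial account: foreign purchases of domestic corporate bonds 709.1; capital account: debt forgiveness received from foreign official creditors 137.2, sale of embassy land to a foreign government 47.8.)

2537.3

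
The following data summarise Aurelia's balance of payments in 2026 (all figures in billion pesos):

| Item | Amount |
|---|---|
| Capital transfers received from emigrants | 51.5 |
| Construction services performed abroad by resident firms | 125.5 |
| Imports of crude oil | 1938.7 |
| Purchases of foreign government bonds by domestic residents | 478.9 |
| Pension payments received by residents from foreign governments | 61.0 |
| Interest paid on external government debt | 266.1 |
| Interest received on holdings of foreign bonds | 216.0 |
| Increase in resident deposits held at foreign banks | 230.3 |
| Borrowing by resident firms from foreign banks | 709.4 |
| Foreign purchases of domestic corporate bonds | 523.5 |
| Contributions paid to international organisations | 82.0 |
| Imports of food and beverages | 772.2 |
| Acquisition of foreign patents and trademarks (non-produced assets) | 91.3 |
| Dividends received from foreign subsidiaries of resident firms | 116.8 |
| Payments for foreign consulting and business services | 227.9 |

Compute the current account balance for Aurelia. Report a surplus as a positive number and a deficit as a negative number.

Goods: -1938.7 - 772.2 = -2710.9
Services: 125.5 - 227.9 = -102.4
Primary income: 216.0 - 266.1 + 116.8 = 66.7
Secondary income: -82.0 + 61.0 = -21.0
Current account = (-2710.9) + (-102.4) + 66.7 + (-21.0) = -2767.6
(Excluded from the current account — capital account: capital transfers received from emigrants 51.5, acquisition of foreign patents and trademarks (non-produced assets) 91.3; financial account: purchases of foreign government bonds by domestic residents 478.9, increase in resident deposits held at foreign banks 230.3, borrowing by resident firms from foreign banks 709.4, foreign purchases of domestic corporate bonds 523.5.)

-2767.6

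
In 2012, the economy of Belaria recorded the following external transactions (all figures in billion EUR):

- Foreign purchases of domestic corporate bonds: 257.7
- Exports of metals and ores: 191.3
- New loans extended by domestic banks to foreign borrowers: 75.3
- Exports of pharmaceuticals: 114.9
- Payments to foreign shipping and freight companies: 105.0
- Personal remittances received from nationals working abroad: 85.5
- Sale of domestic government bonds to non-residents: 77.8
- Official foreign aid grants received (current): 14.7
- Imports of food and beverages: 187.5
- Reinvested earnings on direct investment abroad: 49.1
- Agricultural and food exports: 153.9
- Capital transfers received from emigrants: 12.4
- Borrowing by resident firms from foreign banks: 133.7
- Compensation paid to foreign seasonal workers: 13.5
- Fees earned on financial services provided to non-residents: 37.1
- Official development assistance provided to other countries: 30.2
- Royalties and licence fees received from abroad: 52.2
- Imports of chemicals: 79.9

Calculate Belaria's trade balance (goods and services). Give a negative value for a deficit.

177.0

Goods: 114.9 - 187.5 + 191.3 + 153.9 - 79.9 = 192.7
Services: 52.2 + 37.1 - 105.0 = -15.7
Trade balance = 192.7 + (-15.7) = 177.0
(Excluded from the trade balance — financial account: foreign purchases of domestic corporate bonds 257.7, new loans extended by domestic banks to foreign borrowers 75.3, sale of domestic government bonds to non-residents 77.8, borrowing by resident firms from foreign banks 133.7; secondary income: personal remittances received from nationals working abroad 85.5, official foreign aid grants received (current) 14.7, official development assistance provided to other countries 30.2; primary income: reinvested earnings on direct investment abroad 49.1, compensation paid to foreign seasonal workers 13.5; capital account: capital transfers received from emigrants 12.4.)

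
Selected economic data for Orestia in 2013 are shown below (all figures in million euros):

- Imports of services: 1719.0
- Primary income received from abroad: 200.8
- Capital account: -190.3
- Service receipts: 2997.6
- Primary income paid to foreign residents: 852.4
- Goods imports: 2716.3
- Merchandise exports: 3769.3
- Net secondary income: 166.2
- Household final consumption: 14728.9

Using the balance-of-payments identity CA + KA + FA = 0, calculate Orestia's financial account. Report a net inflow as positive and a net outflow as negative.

Goods balance = 3769.3 - 2716.3 = 1053.0
Services balance = 2997.6 - 1719.0 = 1278.6
Trade balance (goods + services) = 1053.0 + 1278.6 = 2331.6
Net primary income = 200.8 - 852.4 = -651.6
Net secondary income = 166.2
Current account = 2331.6 + (-651.6) + 166.2 = 1846.2
Financial account = -(1846.2 + (-190.3)) = -1655.9

-1655.9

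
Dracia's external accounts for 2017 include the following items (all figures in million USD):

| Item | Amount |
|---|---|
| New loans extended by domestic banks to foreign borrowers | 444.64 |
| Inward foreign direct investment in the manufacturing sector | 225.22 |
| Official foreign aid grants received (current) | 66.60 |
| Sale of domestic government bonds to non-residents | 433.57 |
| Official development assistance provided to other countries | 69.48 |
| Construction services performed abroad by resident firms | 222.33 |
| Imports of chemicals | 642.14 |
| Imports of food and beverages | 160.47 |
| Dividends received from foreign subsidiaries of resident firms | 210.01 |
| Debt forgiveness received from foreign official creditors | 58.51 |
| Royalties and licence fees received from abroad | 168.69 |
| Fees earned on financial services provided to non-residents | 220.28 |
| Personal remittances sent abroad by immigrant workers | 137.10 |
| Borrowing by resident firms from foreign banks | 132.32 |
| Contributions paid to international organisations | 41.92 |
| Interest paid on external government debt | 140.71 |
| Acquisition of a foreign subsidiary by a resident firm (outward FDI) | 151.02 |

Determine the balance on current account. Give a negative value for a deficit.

Goods: -642.14 - 160.47 = -802.61
Services: 168.69 + 222.33 + 220.28 = 611.30
Primary income: 210.01 - 140.71 = 69.30
Secondary income: -69.48 - 137.10 - 41.92 + 66.60 = -181.90
Current account = (-802.61) + 611.30 + 69.30 + (-181.90) = -303.91
(Excluded from the current account — financial account: new loans extended by domestic banks to foreign borrowers 444.64, inward foreign direct investment in the manufacturing sector 225.22, sale of domestic government bonds to non-residents 433.57, borrowing by resident firms from foreign banks 132.32, acquisition of a foreign subsidiary by a resident firm (outward FDI) 151.02; capital account: debt forgiveness received from foreign official creditors 58.51.)

-303.91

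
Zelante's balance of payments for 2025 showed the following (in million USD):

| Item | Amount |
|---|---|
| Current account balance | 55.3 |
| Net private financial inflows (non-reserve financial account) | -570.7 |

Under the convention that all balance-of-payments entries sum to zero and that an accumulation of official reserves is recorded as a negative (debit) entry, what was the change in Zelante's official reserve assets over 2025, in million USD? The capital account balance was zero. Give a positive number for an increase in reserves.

-515.4

Official reserve transactions balance = -(55.3 + (-570.7)) = 515.4
An accumulation of reserves is recorded as a debit (negative entry), so the change in the stock of reserves is the negative of that balance.
Change in official reserves = -(515.4) = -515.4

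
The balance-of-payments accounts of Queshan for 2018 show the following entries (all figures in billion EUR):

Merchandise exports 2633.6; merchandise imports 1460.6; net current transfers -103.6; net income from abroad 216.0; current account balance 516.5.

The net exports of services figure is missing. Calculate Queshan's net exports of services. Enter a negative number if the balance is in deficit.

Current account = goods balance + services balance + net primary income + net secondary income
Sum of the known components = 1285.4
Net exports of services = CA - (known components) = 516.5 - 1285.4 = -768.9

-768.9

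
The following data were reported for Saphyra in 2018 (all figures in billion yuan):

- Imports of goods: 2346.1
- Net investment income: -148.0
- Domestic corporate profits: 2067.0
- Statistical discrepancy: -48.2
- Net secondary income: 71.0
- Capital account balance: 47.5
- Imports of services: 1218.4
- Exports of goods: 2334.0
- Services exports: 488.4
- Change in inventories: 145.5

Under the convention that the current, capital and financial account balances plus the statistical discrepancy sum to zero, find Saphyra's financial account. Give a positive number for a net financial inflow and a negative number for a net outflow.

Goods balance = 2334.0 - 2346.1 = -12.1
Services balance = 488.4 - 1218.4 = -730.0
Trade balance (goods + services) = -12.1 + (-730.0) = -742.1
Net primary income = -148.0
Net secondary income = 71.0
Current account = -742.1 + (-148.0) + 71.0 = -819.1
Financial account = -(-819.1 + 47.5 + (-48.2)) = 819.8

819.8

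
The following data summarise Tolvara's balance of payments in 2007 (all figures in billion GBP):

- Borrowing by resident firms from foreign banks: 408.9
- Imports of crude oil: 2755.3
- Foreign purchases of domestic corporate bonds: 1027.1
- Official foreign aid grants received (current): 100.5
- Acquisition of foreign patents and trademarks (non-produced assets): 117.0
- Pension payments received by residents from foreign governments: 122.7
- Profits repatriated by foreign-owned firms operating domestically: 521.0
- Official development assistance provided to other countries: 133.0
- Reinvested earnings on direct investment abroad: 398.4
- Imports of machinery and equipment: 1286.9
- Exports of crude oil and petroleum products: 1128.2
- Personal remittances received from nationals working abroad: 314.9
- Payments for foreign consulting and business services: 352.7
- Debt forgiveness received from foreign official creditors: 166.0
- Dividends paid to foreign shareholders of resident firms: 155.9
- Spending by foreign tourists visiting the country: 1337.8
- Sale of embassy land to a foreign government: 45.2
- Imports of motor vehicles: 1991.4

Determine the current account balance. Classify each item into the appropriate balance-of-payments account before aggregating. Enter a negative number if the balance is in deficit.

Goods: 1128.2 - 1991.4 - 2755.3 - 1286.9 = -4905.4
Services: 1337.8 - 352.7 = 985.1
Primary income: 398.4 - 521.0 - 155.9 = -278.5
Secondary income: 122.7 - 133.0 + 100.5 + 314.9 = 405.1
Current account = (-4905.4) + 985.1 + (-278.5) + 405.1 = -3793.7
(Excluded from the current account — financial account: borrowing by resident firms from foreign banks 408.9, foreign purchases of domestic corporate bonds 1027.1; capital account: acquisition of foreign patents and trademarks (non-produced assets) 117.0, debt forgiveness received from foreign official creditors 166.0, sale of embassy land to a foreign government 45.2.)

-3793.7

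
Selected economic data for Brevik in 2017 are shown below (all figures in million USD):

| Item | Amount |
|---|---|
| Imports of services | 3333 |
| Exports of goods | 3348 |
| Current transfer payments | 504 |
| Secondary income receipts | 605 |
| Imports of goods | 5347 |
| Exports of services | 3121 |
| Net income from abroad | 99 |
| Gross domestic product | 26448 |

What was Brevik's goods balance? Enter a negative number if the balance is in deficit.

-1999

Goods balance = 3348 - 5347 = -1999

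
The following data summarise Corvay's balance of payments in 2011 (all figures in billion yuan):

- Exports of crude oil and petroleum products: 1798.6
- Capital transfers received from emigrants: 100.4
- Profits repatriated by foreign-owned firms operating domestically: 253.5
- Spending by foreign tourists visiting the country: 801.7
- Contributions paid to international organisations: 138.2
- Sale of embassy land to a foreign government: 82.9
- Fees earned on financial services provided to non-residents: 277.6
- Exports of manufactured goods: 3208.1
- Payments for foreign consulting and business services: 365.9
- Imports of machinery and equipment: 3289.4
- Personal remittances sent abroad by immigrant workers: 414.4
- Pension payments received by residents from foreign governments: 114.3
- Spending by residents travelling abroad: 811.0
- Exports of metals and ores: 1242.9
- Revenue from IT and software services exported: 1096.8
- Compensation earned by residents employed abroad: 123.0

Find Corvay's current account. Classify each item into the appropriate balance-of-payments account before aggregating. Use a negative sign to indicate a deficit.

3390.6

Goods: 3208.1 - 3289.4 + 1798.6 + 1242.9 = 2960.2
Services: -811.0 + 277.6 - 365.9 + 1096.8 + 801.7 = 999.2
Primary income: -253.5 + 123.0 = -130.5
Secondary income: -414.4 - 138.2 + 114.3 = -438.3
Current account = 2960.2 + 999.2 + (-130.5) + (-438.3) = 3390.6
(Excluded from the current account — capital account: capital transfers received from emigrants 100.4, sale of embassy land to a foreign government 82.9.)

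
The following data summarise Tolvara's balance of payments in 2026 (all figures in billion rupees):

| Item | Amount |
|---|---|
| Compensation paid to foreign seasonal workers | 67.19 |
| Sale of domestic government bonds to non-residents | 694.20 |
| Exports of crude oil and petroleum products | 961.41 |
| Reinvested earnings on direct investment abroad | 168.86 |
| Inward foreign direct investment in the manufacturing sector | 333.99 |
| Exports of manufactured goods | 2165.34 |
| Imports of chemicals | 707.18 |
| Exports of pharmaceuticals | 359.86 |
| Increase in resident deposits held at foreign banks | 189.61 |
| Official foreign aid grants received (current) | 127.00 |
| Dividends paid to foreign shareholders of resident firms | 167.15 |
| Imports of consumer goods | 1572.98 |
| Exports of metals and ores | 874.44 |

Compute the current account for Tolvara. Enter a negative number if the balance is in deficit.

2142.41

Goods: -707.18 - 1572.98 + 2165.34 + 874.44 + 961.41 + 359.86 = 2080.89
Primary income: 168.86 - 167.15 - 67.19 = -65.48
Secondary income: 127.00
Current account = 2080.89 + (-65.48) + 127.00 = 2142.41
(Excluded from the current account — financial account: sale of domestic government bonds to non-residents 694.20, inward foreign direct investment in the manufacturing sector 333.99, increase in resident deposits held at foreign banks 189.61.)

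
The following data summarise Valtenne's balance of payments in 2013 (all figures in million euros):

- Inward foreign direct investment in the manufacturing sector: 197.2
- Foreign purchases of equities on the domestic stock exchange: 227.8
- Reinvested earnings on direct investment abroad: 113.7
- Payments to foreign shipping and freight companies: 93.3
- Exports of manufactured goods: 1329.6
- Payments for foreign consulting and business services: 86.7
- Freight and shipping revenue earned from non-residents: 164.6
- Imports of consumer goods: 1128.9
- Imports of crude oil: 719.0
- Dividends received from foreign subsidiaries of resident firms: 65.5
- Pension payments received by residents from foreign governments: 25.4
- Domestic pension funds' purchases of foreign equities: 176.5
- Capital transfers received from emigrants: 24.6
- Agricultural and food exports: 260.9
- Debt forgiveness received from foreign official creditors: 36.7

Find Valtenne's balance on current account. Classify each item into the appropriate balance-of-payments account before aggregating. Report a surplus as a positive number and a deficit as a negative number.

-68.2

Goods: 1329.6 + 260.9 - 719.0 - 1128.9 = -257.4
Services: -93.3 + 164.6 - 86.7 = -15.4
Primary income: 65.5 + 113.7 = 179.2
Secondary income: 25.4
Current account = (-257.4) + (-15.4) + 179.2 + 25.4 = -68.2
(Excluded from the current account — financial account: inward foreign direct investment in the manufacturing sector 197.2, foreign purchases of equities on the domestic stock exchange 227.8, domestic pension funds' purchases of foreign equities 176.5; capital account: capital transfers received from emigrants 24.6, debt forgiveness received from foreign official creditors 36.7.)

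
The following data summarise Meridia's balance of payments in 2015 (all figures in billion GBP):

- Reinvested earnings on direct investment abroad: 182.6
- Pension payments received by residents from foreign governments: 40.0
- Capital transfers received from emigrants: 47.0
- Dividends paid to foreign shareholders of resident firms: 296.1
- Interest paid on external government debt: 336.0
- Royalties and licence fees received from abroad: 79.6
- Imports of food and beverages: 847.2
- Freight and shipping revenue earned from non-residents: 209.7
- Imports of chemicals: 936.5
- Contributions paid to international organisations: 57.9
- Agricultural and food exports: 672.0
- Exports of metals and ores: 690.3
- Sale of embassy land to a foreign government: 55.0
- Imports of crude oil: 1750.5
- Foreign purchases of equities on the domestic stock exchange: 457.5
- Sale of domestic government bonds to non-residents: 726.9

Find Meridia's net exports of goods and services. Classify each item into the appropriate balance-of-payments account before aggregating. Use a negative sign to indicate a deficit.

-1882.6

Goods: 690.3 + 672.0 - 847.2 - 936.5 - 1750.5 = -2171.9
Services: 79.6 + 209.7 = 289.3
Trade balance = -2171.9 + 289.3 = -1882.6
(Excluded from the trade balance — primary income: reinvested earnings on direct investment abroad 182.6, dividends paid to foreign shareholders of resident firms 296.1, interest paid on external government debt 336.0; secondary income: pension payments received by residents from foreign governments 40.0, contributions paid to international organisations 57.9; capital account: capital transfers received from emigrants 47.0, sale of embassy land to a foreign government 55.0; financial account: foreign purchases of equities on the domestic stock exchange 457.5, sale of domestic government bonds to non-residents 726.9.)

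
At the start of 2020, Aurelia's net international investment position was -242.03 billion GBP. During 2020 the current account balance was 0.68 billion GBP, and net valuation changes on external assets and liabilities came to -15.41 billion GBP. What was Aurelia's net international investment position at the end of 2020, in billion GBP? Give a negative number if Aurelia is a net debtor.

-256.76

Change in NIIP = current account + net valuation change = 0.68 + (-15.41) = -14.73
End-of-year NIIP = -242.03 + (-14.73) = -256.76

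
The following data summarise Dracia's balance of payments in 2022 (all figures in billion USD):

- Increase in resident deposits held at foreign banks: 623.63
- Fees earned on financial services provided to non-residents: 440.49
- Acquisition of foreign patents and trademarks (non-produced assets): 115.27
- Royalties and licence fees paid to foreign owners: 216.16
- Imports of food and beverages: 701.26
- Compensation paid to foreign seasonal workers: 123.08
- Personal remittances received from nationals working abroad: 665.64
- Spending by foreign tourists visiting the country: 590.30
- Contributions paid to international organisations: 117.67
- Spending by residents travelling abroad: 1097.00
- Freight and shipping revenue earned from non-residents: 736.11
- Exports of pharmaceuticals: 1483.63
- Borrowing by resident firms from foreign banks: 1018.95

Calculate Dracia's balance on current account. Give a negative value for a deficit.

Goods: 1483.63 - 701.26 = 782.37
Services: 736.11 + 590.30 - 1097.00 - 216.16 + 440.49 = 453.74
Primary income: -123.08
Secondary income: 665.64 - 117.67 = 547.97
Current account = 782.37 + 453.74 + (-123.08) + 547.97 = 1661.00
(Excluded from the current account — financial account: increase in resident deposits held at foreign banks 623.63, borrowing by resident firms from foreign banks 1018.95; capital account: acquisition of foreign patents and trademarks (non-produced assets) 115.27.)

1661.00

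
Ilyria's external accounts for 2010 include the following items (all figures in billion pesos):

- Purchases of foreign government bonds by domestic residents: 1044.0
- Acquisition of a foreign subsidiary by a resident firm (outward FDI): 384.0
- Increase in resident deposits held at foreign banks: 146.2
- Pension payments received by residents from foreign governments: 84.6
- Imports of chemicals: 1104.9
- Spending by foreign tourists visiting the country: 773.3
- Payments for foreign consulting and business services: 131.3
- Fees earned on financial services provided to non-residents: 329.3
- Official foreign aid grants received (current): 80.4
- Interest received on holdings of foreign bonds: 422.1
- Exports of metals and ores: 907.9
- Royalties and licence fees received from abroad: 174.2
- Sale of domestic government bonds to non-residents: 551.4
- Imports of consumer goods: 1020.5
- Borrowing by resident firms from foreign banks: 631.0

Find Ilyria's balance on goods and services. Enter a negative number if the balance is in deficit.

-72.0

Goods: -1104.9 + 907.9 - 1020.5 = -1217.5
Services: 329.3 + 174.2 + 773.3 - 131.3 = 1145.5
Trade balance = -1217.5 + 1145.5 = -72.0
(Excluded from the trade balance — financial account: purchases of foreign government bonds by domestic residents 1044.0, acquisition of a foreign subsidiary by a resident firm (outward FDI) 384.0, increase in resident deposits held at foreign banks 146.2, sale of domestic government bonds to non-residents 551.4, borrowing by resident firms from foreign banks 631.0; secondary income: pension payments received by residents from foreign governments 84.6, official foreign aid grants received (current) 80.4; primary income: interest received on holdings of foreign bonds 422.1.)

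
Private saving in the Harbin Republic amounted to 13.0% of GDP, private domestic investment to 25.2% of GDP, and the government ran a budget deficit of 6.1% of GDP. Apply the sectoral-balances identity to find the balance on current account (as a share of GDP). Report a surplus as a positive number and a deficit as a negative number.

By the sectoral-balances identity, CA = (S_private - I) + (T - G).
Private balance = 13.0 - 25.2 = -12.2
Government balance (T - G) = -6.1
CA = -12.2 + (-6.1) = -18.3

-18.3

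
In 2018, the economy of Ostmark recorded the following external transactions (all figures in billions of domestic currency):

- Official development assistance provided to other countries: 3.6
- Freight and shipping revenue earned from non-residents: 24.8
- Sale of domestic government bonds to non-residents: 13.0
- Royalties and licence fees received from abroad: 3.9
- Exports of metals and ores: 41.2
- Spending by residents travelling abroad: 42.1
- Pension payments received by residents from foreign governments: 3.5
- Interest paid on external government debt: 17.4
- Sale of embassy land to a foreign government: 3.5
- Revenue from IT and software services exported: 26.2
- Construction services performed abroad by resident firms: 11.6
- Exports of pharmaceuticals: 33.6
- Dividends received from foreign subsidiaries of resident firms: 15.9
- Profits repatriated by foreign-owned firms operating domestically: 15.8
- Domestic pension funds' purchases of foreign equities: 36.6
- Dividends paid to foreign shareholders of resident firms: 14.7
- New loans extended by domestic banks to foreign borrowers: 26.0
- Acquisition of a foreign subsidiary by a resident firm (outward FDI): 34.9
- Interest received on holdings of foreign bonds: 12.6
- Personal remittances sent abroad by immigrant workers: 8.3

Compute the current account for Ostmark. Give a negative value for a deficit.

Goods: 33.6 + 41.2 = 74.8
Services: 3.9 - 42.1 + 11.6 + 26.2 + 24.8 = 24.4
Primary income: -14.7 + 12.6 - 17.4 - 15.8 + 15.9 = -19.4
Secondary income: -3.6 + 3.5 - 8.3 = -8.4
Current account = 74.8 + 24.4 + (-19.4) + (-8.4) = 71.4
(Excluded from the current account — financial account: sale of domestic government bonds to non-residents 13.0, domestic pension funds' purchases of foreign equities 36.6, new loans extended by domestic banks to foreign borrowers 26.0, acquisition of a foreign subsidiary by a resident firm (outward FDI) 34.9; capital account: sale of embassy land to a foreign government 3.5.)

71.4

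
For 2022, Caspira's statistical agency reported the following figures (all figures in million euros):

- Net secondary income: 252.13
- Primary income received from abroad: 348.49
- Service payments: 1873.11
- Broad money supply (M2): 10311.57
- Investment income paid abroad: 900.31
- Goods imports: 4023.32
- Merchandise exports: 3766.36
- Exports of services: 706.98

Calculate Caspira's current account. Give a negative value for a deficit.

Goods balance = 3766.36 - 4023.32 = -256.96
Services balance = 706.98 - 1873.11 = -1166.13
Trade balance (goods + services) = -256.96 + (-1166.13) = -1423.09
Net primary income = 348.49 - 900.31 = -551.82
Net secondary income = 252.13
Current account = -1423.09 + (-551.82) + 252.13 = -1722.78

-1722.78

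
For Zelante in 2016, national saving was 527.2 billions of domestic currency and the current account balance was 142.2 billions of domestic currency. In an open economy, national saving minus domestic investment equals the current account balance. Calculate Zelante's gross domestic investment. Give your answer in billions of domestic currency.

S - I = CA (net lending to the rest of the world).
I = S - CA = 527.2 - 142.2 = 385.0

385.0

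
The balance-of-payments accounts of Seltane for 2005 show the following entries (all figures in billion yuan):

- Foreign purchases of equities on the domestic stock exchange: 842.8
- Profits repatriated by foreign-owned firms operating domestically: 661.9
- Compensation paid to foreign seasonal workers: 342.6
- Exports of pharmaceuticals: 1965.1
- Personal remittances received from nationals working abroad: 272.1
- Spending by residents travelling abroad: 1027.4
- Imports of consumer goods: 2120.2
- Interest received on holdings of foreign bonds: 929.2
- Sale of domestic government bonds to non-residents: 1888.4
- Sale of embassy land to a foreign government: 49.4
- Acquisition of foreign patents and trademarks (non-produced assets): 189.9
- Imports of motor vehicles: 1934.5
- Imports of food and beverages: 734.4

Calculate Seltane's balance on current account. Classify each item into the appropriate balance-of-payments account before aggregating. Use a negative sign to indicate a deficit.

-3654.6

Goods: 1965.1 - 1934.5 - 734.4 - 2120.2 = -2824.0
Services: -1027.4
Primary income: -342.6 + 929.2 - 661.9 = -75.3
Secondary income: 272.1
Current account = (-2824.0) + (-1027.4) + (-75.3) + 272.1 = -3654.6
(Excluded from the current account — financial account: foreign purchases of equities on the domestic stock exchange 842.8, sale of domestic government bonds to non-residents 1888.4; capital account: sale of embassy land to a foreign government 49.4, acquisition of foreign patents and trademarks (non-produced assets) 189.9.)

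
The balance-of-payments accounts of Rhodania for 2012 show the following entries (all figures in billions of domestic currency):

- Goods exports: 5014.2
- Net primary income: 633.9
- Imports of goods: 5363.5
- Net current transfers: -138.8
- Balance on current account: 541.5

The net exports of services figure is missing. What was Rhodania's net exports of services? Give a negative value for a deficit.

395.7

Current account = goods balance + services balance + net primary income + net secondary income
Sum of the known components = 145.8
Net exports of services = CA - (known components) = 541.5 - 145.8 = 395.7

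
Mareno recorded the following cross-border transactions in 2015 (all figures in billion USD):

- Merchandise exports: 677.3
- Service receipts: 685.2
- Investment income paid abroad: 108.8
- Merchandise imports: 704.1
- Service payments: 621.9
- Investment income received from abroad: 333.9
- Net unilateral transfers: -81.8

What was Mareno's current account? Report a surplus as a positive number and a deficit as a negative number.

Goods balance = 677.3 - 704.1 = -26.8
Services balance = 685.2 - 621.9 = 63.3
Trade balance (goods + services) = -26.8 + 63.3 = 36.5
Net primary income = 333.9 - 108.8 = 225.1
Net secondary income = -81.8
Current account = 36.5 + 225.1 + (-81.8) = 179.8

179.8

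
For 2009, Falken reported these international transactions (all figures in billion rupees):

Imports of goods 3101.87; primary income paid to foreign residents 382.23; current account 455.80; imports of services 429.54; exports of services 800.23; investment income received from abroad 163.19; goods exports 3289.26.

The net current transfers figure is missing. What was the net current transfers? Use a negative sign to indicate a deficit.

116.76

Current account = goods balance + services balance + net primary income + net secondary income
Sum of the known components = 339.04
Net current transfers = CA - (known components) = 455.80 - 339.04 = 116.76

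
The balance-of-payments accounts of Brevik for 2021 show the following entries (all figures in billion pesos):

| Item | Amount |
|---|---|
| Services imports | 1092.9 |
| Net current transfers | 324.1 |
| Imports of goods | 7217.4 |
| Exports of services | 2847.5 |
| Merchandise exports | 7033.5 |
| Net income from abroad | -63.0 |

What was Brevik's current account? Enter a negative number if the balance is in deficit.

Goods balance = 7033.5 - 7217.4 = -183.9
Services balance = 2847.5 - 1092.9 = 1754.6
Trade balance (goods + services) = -183.9 + 1754.6 = 1570.7
Net primary income = -63.0
Net secondary income = 324.1
Current account = 1570.7 + (-63.0) + 324.1 = 1831.8

1831.8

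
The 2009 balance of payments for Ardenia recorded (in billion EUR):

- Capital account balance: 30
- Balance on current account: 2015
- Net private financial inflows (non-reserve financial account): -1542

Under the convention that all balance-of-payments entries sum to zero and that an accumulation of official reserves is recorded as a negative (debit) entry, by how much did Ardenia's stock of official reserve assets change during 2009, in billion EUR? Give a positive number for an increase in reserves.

Official reserve transactions balance = -(2015 + 30 + (-1542)) = -503
An accumulation of reserves is recorded as a debit (negative entry), so the change in the stock of reserves is the negative of that balance.
Change in official reserves = -(-503) = 503

503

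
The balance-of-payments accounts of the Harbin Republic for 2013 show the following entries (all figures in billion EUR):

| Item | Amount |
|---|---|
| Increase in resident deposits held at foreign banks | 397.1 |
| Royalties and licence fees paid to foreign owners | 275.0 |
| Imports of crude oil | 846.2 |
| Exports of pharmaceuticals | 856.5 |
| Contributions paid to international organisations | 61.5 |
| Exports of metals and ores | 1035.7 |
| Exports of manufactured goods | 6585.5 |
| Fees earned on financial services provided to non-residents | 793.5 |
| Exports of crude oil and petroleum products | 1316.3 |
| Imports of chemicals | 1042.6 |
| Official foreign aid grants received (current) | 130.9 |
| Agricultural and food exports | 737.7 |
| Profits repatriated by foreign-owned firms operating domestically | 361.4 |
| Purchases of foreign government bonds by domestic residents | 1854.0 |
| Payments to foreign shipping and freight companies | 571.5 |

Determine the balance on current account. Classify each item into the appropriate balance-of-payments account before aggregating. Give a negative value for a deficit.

8297.9

Goods: 737.7 - 846.2 + 1035.7 + 6585.5 + 1316.3 - 1042.6 + 856.5 = 8642.9
Services: -275.0 - 571.5 + 793.5 = -53.0
Primary income: -361.4
Secondary income: 130.9 - 61.5 = 69.4
Current account = 8642.9 + (-53.0) + (-361.4) + 69.4 = 8297.9
(Excluded from the current account — financial account: increase in resident deposits held at foreign banks 397.1, purchases of foreign government bonds by domestic residents 1854.0.)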